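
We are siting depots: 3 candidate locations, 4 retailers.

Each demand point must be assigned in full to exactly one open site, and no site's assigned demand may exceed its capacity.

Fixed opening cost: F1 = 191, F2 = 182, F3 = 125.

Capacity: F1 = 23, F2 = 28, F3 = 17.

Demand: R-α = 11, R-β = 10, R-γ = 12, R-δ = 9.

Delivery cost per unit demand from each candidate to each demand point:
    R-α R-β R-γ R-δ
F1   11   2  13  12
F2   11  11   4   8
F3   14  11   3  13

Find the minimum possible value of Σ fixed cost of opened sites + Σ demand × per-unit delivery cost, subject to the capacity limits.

634

Open {F1, F2}; cheapest assignment that respects the capacities:
  F1 (cap 23, load 21): R-α, R-β — cost 11×11 + 10×2 = 141
  F2 (cap 28, load 21): R-γ, R-δ — cost 12×4 + 9×8 = 120
  Shipping 261, fixed 373 → total 634.
  Any other capacity-feasible assignment to {F1, F2} ships for at least 261.
Compare {F1, F2, F3}: its best feasible assignment gives total 747.
Every other set of open sites that can feasibly serve all demand totals ≥ 747 even under its best assignment. Minimum: 634.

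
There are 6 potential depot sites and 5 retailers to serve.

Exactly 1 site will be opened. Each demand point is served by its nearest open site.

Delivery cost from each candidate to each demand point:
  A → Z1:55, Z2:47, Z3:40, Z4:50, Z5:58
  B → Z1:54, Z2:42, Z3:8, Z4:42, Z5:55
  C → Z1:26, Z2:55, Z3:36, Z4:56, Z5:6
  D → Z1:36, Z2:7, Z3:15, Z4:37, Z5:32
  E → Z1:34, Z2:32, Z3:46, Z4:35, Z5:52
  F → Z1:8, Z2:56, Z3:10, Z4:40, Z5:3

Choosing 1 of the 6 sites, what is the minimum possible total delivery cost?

Open {F}.
  Z1→F 8, Z2→F 56, Z3→F 10, Z4→F 40, Z5→F 3  ⇒ total 117.
Compare {D}: total 127.
Compare {C}: total 179.
No size-1 selection does better; minimum is 117.

117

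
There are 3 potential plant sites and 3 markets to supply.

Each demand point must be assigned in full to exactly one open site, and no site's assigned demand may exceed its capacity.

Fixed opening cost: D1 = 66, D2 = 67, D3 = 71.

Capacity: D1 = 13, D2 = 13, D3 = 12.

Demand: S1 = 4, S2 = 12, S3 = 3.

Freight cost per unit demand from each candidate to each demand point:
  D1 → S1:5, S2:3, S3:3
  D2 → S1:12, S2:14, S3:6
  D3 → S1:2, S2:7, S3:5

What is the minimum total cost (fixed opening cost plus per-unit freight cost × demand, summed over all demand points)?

196

Open {D1, D3}; cheapest assignment that respects the capacities:
  D1 (cap 13, load 12): S2 — cost 12×3 = 36
  D3 (cap 12, load 7): S1, S3 — cost 4×2 + 3×5 = 23
  Shipping 59, fixed 137 → total 196.
  Any other capacity-feasible assignment to {D1, D3} ships for at least 59.
Compare {D1, D2}: its best feasible assignment gives total 235.
Compare {D1, D2, D3}: its best feasible assignment gives total 263.
Every other set of open sites that can feasibly serve all demand totals ≥ 235 even under its best assignment. Minimum: 196.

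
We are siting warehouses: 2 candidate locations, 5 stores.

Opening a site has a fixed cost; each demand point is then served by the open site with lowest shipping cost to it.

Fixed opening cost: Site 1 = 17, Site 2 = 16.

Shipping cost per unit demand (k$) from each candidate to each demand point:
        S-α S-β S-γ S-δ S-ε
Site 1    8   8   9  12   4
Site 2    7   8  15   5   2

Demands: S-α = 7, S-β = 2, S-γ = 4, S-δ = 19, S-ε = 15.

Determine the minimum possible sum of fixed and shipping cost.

259

Open {Site 1, Site 2}: assign each demand point to its cheapest open site.
  S-α→Site 2 7×7=49, S-β→Site 1 2×8=16, S-γ→Site 1 4×9=36, S-δ→Site 2 19×5=95, S-ε→Site 2 15×2=30
  shipping cost 226, fixed 33 → total 259.
Compare {Site 2}: shipping cost 250 + fixed 16 = 266.
Compare {Site 1}: shipping cost 396 + fixed 17 = 413.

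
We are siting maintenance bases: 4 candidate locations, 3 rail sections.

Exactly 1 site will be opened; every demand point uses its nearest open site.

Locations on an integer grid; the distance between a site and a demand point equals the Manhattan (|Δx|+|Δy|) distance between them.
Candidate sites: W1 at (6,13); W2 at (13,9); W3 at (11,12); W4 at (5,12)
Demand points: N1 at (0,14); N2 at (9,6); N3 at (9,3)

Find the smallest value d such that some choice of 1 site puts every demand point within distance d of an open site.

13

Open {W1}.
  Farthest demand point is N3 at distance 13 (to W1); all others are ≤ 13.
With {W3} the worst case is 13.
With {W4} the worst case is 13.
No size-1 selection achieves below 13.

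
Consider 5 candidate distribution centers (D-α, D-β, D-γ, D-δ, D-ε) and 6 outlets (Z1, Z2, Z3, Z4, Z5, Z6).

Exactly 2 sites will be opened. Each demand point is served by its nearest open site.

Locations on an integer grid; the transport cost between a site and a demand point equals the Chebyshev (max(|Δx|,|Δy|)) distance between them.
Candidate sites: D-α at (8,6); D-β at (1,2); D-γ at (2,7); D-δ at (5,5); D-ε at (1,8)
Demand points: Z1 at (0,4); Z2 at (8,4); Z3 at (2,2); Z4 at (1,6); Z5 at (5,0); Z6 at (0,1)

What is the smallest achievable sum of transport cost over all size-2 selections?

Open {D-α, D-β}.
  Z1→D-β 2, Z2→D-α 2, Z3→D-β 1, Z4→D-β 4, Z5→D-β 4, Z6→D-β 1  ⇒ total 14.
Compare {D-β, D-γ}: total 15.
Compare {D-β, D-δ}: total 15.
No size-2 selection does better; minimum is 14.

14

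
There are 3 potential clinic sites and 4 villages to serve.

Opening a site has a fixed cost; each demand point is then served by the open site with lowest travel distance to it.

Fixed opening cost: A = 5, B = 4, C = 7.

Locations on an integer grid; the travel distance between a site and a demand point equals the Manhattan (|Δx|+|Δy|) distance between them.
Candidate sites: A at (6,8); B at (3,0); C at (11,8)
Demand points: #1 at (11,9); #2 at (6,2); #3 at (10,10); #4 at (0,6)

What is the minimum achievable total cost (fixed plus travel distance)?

Open {B, C}: assign each demand point to its cheapest open site.
  #1→C 1, #2→B 5, #3→C 3, #4→B 9
  travel distance 18, fixed 11 → total 29.
Compare {A, C}: travel distance 18 + fixed 12 = 30.
Compare {A}: travel distance 26 + fixed 5 = 31.
Compare {A, B, C}: travel distance 17 + fixed 16 = 33.
All other subsets cost ≥ 30. Minimum total cost: 29.

29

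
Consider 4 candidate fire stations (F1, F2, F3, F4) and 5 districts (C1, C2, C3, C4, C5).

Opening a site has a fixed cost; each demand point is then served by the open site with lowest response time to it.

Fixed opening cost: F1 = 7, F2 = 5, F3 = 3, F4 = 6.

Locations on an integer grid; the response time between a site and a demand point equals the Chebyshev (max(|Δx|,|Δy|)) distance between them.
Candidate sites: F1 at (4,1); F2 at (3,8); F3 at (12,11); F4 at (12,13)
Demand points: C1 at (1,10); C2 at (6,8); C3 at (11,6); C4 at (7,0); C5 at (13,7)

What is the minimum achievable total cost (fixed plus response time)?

30

Open {F2, F3}: assign each demand point to its cheapest open site.
  C1→F2 2, C2→F2 3, C3→F3 5, C4→F2 8, C5→F3 4
  response time 22, fixed 8 → total 30.
Compare {F1, F2, F3}: response time 17 + fixed 15 = 32.
Compare {F2}: response time 31 + fixed 5 = 36.
Compare {F1, F2}: response time 24 + fixed 12 = 36.
All other subsets cost ≥ 32. Minimum total cost: 30.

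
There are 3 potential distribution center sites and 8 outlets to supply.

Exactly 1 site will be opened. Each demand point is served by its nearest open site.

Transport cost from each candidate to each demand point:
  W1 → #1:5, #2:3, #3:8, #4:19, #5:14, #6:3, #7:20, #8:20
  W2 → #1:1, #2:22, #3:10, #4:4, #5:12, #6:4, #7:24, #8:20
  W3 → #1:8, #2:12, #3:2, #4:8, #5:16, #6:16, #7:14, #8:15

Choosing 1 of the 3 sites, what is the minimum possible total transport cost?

Open {W3}.
  #1→W3 8, #2→W3 12, #3→W3 2, #4→W3 8, #5→W3 16, #6→W3 16, #7→W3 14, #8→W3 15  ⇒ total 91.
Compare {W1}: total 92.
Compare {W2}: total 97.

91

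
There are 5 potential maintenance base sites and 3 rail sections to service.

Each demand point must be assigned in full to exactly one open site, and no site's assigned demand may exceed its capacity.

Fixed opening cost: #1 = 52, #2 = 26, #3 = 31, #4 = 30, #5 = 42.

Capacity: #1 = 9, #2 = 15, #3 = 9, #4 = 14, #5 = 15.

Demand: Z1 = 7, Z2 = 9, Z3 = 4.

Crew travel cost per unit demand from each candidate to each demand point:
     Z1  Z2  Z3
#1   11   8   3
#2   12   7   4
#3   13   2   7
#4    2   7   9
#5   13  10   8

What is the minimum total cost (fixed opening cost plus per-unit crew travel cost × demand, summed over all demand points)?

129

Open {#3, #4}; cheapest assignment that respects the capacities:
  #3 (cap 9, load 9): Z2 — cost 9×2 = 18
  #4 (cap 14, load 11): Z1, Z3 — cost 7×2 + 4×9 = 50
  Shipping 68, fixed 61 → total 129.
  Any other capacity-feasible assignment to {#3, #4} ships for at least 68.
Compare {#2, #3, #4}: its best feasible assignment gives total 135.
Compare {#2, #4}: its best feasible assignment gives total 149.
Every other set of open sites that can feasibly serve all demand totals ≥ 135 even under its best assignment. Minimum: 129.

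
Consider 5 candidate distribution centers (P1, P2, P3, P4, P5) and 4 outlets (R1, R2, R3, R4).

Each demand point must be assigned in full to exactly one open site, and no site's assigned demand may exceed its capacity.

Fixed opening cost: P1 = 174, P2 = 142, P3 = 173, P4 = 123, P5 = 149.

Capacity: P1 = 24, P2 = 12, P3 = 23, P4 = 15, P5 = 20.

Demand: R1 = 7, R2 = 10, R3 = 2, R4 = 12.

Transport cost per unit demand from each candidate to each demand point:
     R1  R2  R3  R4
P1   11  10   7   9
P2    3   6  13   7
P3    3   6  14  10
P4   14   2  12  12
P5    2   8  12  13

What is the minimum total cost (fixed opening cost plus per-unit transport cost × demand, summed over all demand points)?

481

Open {P3, P4}; cheapest assignment that respects the capacities:
  P3 (cap 23, load 19): R1, R4 — cost 7×3 + 12×10 = 141
  P4 (cap 15, load 12): R2, R3 — cost 10×2 + 2×12 = 44
  Shipping 185, fixed 296 → total 481.
  Any other capacity-feasible assignment to {P3, P4} ships for at least 185.
Compare {P4, P5}: its best feasible assignment gives total 486.
Compare {P2, P5}: its best feasible assignment gives total 493.
Every other set of open sites that can feasibly serve all demand totals ≥ 486 even under its best assignment. Minimum: 481.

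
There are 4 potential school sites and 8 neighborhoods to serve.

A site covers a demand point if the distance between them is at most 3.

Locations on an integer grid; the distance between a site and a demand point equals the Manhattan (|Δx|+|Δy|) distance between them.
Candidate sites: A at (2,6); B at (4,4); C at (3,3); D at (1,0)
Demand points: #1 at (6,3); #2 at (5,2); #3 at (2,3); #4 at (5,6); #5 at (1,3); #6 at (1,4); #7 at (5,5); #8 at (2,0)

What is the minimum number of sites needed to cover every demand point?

2

Coverage sets (demand points within 3 of each site):
  A: {#3, #4, #6}
  B: {#1, #2, #3, #4, #6, #7}
  C: {#1, #2, #3, #5, #6}
  D: {#5, #8}
No single site covers all 8 demand points.
But {B, D} covers everything, so the minimum is 2.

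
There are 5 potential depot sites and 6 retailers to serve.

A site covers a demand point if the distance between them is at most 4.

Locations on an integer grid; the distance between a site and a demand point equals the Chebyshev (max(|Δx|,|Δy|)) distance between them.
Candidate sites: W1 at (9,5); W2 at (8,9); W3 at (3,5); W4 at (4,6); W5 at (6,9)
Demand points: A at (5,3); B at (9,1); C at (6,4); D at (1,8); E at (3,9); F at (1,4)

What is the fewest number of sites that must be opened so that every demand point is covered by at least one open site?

2

Coverage sets (demand points within 4 of each site):
  W1: {A, B, C}
  W2: {}
  W3: {A, C, D, E, F}
  W4: {A, C, D, E, F}
  W5: {E}
No single site covers all 6 demand points.
But {W1, W3} covers everything, so the minimum is 2.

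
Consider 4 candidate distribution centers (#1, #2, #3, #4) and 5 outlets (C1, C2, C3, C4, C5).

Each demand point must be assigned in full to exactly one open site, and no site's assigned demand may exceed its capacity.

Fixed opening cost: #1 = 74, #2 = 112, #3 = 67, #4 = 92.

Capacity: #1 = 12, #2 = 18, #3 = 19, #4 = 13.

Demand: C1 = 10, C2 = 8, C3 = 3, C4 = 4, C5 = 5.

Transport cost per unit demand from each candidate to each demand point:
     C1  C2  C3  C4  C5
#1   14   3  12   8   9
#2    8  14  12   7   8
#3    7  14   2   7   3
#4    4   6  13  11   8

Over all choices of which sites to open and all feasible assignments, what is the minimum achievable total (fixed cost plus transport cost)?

288

Open {#1, #3}; cheapest assignment that respects the capacities:
  #1 (cap 12, load 12): C2, C4 — cost 8×3 + 4×8 = 56
  #3 (cap 19, load 18): C1, C3, C5 — cost 10×7 + 3×2 + 5×3 = 91
  Shipping 147, fixed 141 → total 288.
  Any other capacity-feasible assignment to {#1, #3} ships for at least 147.
Compare {#3, #4}: its best feasible assignment gives total 342.
Compare {#1, #3, #4}: its best feasible assignment gives total 346.
Every other set of open sites that can feasibly serve all demand totals ≥ 342 even under its best assignment. Minimum: 288.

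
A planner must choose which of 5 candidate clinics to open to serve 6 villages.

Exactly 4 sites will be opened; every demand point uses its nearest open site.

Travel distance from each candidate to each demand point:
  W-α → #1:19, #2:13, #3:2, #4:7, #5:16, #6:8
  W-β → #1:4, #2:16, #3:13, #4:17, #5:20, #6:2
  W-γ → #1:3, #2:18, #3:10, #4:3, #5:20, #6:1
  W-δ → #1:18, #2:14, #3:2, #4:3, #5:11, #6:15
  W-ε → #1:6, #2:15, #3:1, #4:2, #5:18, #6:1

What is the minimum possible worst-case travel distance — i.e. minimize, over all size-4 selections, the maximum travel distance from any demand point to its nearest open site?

13

Open {W-α, W-β, W-γ, W-δ}.
  Farthest demand point is #2 at travel distance 13 (to W-α); all others are ≤ 13.
With {W-α, W-β, W-δ, W-ε} the worst case is 13.
With {W-α, W-γ, W-δ, W-ε} the worst case is 13.
No size-4 selection achieves below 13.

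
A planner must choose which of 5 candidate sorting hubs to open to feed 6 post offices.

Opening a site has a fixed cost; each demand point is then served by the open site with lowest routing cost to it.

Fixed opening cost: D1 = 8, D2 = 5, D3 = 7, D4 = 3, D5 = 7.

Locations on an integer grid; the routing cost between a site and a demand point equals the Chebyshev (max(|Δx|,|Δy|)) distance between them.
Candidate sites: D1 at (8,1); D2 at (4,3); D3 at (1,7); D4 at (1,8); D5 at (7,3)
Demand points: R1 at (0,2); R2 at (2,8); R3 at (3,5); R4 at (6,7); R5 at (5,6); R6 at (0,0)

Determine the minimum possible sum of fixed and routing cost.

26

Open {D2, D4}: assign each demand point to its cheapest open site.
  R1→D2 4, R2→D4 1, R3→D2 2, R4→D2 4, R5→D2 3, R6→D2 4
  routing cost 18, fixed 8 → total 26.
Compare {D2}: routing cost 22 + fixed 5 = 27.
Compare {D4}: routing cost 27 + fixed 3 = 30.
Compare {D2, D3}: routing cost 18 + fixed 12 = 30.
All other subsets cost ≥ 27. Minimum total cost: 26.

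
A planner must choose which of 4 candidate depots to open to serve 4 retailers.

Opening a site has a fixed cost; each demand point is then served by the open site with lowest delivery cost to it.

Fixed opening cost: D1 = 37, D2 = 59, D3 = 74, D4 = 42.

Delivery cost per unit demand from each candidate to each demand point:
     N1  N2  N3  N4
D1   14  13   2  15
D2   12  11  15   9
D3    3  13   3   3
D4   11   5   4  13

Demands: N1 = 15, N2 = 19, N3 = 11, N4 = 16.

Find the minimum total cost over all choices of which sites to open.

337

Open {D3, D4}: assign each demand point to its cheapest open site.
  N1→D3 15×3=45, N2→D4 19×5=95, N3→D3 11×3=33, N4→D3 16×3=48
  delivery cost 221, fixed 116 → total 337.
Compare {D1, D3, D4}: delivery cost 210 + fixed 153 = 363.
Compare {D2, D3, D4}: delivery cost 221 + fixed 175 = 396.
Compare {D1, D2, D3, D4}: delivery cost 210 + fixed 212 = 422.
All other subsets cost ≥ 363. Minimum total cost: 337.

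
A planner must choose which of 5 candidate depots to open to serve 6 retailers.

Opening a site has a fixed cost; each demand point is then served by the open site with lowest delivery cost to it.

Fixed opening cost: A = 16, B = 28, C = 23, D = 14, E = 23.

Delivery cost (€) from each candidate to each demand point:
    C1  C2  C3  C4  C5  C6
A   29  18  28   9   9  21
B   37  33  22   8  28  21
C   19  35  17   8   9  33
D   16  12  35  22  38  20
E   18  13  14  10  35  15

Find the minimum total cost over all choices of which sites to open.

117

Open {A, E}: assign each demand point to its cheapest open site.
  C1→E 18, C2→E 13, C3→E 14, C4→A 9, C5→A 9, C6→E 15
  delivery cost 78, fixed 39 → total 117.
Compare {C, D}: delivery cost 82 + fixed 37 = 119.
Compare {C, E}: delivery cost 77 + fixed 46 = 123.
Compare {A, D}: delivery cost 94 + fixed 30 = 124.
All other subsets cost ≥ 119. Minimum total cost: 117.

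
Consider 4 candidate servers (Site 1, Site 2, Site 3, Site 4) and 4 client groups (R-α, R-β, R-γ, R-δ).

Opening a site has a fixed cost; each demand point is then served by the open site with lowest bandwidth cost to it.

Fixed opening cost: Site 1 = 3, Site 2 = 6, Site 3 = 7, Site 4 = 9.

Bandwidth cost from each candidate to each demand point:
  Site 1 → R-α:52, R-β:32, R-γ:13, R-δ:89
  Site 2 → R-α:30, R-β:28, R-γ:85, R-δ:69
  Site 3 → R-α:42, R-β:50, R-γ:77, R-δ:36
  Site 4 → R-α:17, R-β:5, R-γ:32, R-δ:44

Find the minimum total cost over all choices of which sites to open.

Open {Site 1, Site 3, Site 4}: assign each demand point to its cheapest open site.
  R-α→Site 4 17, R-β→Site 4 5, R-γ→Site 1 13, R-δ→Site 3 36
  bandwidth cost 71, fixed 19 → total 90.
Compare {Site 1, Site 4}: bandwidth cost 79 + fixed 12 = 91.
Compare {Site 1, Site 2, Site 3, Site 4}: bandwidth cost 71 + fixed 25 = 96.
Compare {Site 1, Site 2, Site 4}: bandwidth cost 79 + fixed 18 = 97.
All other subsets cost ≥ 91. Minimum total cost: 90.

90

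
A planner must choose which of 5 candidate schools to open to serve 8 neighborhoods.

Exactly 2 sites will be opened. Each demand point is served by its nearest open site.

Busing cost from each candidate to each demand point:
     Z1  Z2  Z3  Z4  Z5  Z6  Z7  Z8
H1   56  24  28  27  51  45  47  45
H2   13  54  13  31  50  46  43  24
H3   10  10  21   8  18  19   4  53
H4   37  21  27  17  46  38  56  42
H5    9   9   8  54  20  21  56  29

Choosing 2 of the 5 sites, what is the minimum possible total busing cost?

Open {H3, H5}.
  Z1→H5 9, Z2→H5 9, Z3→H5 8, Z4→H3 8, Z5→H3 18, Z6→H3 19, Z7→H3 4, Z8→H5 29  ⇒ total 104.
Compare {H2, H3}: total 106.
Compare {H3, H4}: total 132.
No size-2 selection does better; minimum is 104.

104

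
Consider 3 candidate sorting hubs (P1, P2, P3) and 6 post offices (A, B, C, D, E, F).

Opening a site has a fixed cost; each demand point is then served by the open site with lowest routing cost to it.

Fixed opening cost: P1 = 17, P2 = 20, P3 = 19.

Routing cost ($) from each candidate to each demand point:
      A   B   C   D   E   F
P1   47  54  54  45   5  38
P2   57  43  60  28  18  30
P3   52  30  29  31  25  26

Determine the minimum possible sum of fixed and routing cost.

204

Open {P1, P3}: assign each demand point to its cheapest open site.
  A→P1 47, B→P3 30, C→P3 29, D→P3 31, E→P1 5, F→P3 26
  routing cost 168, fixed 36 → total 204.
Compare {P3}: routing cost 193 + fixed 19 = 212.
Compare {P1, P2, P3}: routing cost 165 + fixed 56 = 221.
Compare {P2, P3}: routing cost 183 + fixed 39 = 222.
All other subsets cost ≥ 212. Minimum total cost: 204.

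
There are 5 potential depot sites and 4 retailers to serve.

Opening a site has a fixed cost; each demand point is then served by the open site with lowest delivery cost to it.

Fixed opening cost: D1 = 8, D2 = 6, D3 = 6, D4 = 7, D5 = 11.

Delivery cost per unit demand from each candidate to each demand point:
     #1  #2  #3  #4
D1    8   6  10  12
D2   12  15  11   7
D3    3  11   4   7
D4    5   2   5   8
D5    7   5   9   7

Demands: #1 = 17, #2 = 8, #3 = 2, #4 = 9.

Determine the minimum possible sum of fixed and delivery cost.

151

Open {D3, D4}: assign each demand point to its cheapest open site.
  #1→D3 17×3=51, #2→D4 8×2=16, #3→D3 2×4=8, #4→D3 9×7=63
  delivery cost 138, fixed 13 → total 151.
Compare {D2, D3, D4}: delivery cost 138 + fixed 19 = 157.
Compare {D1, D3, D4}: delivery cost 138 + fixed 21 = 159.
Compare {D3, D4, D5}: delivery cost 138 + fixed 24 = 162.
All other subsets cost ≥ 157. Minimum total cost: 151.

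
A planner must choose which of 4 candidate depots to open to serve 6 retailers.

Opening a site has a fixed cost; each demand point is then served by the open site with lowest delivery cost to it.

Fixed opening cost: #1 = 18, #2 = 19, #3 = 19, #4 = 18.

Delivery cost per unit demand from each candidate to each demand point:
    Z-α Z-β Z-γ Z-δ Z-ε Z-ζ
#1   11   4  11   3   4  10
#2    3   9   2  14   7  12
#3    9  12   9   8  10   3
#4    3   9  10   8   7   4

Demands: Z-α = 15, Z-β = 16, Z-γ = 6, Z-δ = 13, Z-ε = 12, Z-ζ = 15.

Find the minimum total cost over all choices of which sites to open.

309

Open {#1, #2, #3}: assign each demand point to its cheapest open site.
  Z-α→#2 15×3=45, Z-β→#1 16×4=64, Z-γ→#2 6×2=12, Z-δ→#1 13×3=39, Z-ε→#1 12×4=48, Z-ζ→#3 15×3=45
  delivery cost 253, fixed 56 → total 309.
Compare {#1, #2, #4}: delivery cost 268 + fixed 55 = 323.
Compare {#1, #2, #3, #4}: delivery cost 253 + fixed 74 = 327.
Compare {#1, #3, #4}: delivery cost 295 + fixed 55 = 350.
All other subsets cost ≥ 323. Minimum total cost: 309.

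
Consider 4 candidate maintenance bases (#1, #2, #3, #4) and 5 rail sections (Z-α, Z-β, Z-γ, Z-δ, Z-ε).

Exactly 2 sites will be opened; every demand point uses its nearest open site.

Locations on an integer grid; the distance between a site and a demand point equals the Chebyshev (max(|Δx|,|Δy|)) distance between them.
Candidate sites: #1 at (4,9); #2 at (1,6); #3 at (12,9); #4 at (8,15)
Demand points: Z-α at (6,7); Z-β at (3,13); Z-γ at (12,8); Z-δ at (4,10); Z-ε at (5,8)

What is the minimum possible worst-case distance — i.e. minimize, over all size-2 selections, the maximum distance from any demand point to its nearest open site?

Open {#1, #3}.
  Farthest demand point is Z-β at distance 4 (to #1); all others are ≤ 4.
With {#1, #4} the worst case is 7.
With {#2, #3} the worst case is 7.
No size-2 selection achieves below 4.

4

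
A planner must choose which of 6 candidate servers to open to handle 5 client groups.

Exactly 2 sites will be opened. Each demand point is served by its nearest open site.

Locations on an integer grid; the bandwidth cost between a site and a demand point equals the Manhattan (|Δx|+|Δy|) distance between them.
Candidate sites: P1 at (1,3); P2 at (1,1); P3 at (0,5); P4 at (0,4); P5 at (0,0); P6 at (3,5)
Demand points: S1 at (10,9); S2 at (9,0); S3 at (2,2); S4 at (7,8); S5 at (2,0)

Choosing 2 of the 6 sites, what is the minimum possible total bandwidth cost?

Open {P2, P6}.
  S1→P6 11, S2→P2 9, S3→P2 2, S4→P6 7, S5→P2 2  ⇒ total 31.
Compare {P5, P6}: total 33.
Compare {P1, P6}: total 35.
No size-2 selection does better; minimum is 31.

31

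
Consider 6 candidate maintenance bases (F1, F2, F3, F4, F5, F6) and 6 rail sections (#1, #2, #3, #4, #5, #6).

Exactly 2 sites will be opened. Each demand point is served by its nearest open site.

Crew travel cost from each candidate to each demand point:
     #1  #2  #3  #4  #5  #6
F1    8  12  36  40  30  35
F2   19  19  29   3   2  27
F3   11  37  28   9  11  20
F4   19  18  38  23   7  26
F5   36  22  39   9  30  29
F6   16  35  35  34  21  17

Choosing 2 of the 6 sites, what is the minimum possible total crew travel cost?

81

Open {F1, F2}.
  #1→F1 8, #2→F1 12, #3→F2 29, #4→F2 3, #5→F2 2, #6→F2 27  ⇒ total 81.
Compare {F2, F3}: total 83.
Compare {F2, F6}: total 86.
No size-2 selection does better; minimum is 81.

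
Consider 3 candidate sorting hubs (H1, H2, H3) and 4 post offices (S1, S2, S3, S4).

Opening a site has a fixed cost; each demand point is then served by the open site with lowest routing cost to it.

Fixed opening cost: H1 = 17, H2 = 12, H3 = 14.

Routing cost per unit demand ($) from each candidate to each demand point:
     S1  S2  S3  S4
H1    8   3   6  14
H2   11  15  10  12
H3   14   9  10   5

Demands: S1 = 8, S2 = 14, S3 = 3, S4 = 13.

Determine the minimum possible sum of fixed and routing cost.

Open {H1, H3}: assign each demand point to its cheapest open site.
  S1→H1 8×8=64, S2→H1 14×3=42, S3→H1 3×6=18, S4→H3 13×5=65
  routing cost 189, fixed 31 → total 220.
Compare {H1, H2, H3}: routing cost 189 + fixed 43 = 232.
Compare {H1, H2}: routing cost 280 + fixed 29 = 309.
Compare {H1}: routing cost 306 + fixed 17 = 323.
All other subsets cost ≥ 232. Minimum total cost: 220.

220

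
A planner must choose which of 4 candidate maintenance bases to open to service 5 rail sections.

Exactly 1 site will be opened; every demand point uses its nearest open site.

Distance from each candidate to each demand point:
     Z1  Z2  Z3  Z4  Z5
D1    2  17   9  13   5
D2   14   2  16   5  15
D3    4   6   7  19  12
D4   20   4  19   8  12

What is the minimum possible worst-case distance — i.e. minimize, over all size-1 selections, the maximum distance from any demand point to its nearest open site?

Open {D2}.
  Farthest demand point is Z3 at distance 16 (to D2); all others are ≤ 16.
With {D1} the worst case is 17.
With {D3} the worst case is 19.
No size-1 selection achieves below 16.

16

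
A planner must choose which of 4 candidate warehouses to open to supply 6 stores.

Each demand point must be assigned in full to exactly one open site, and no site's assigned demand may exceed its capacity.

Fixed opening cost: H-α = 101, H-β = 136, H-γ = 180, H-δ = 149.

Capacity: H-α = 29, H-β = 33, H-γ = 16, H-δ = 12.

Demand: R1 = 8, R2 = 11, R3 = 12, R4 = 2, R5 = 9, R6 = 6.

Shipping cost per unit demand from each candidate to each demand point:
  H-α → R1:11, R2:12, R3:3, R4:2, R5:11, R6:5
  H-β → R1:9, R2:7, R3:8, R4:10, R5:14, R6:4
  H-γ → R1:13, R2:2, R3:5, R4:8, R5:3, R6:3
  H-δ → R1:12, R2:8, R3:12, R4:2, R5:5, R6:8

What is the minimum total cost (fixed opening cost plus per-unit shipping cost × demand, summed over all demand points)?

Open {H-α, H-β}; cheapest assignment that respects the capacities:
  H-α (cap 29, load 23): R3, R4, R5 — cost 12×3 + 2×2 + 9×11 = 139
  H-β (cap 33, load 25): R1, R2, R6 — cost 8×9 + 11×7 + 6×4 = 173
  Shipping 312, fixed 237 → total 549.
  Any other capacity-feasible assignment to {H-α, H-β} ships for at least 312.
Compare {H-β, H-γ}: its best feasible assignment gives total 626.
Compare {H-α, H-β, H-δ}: its best feasible assignment gives total 644.
Every other set of open sites that can feasibly serve all demand totals ≥ 626 even under its best assignment. Minimum: 549.

549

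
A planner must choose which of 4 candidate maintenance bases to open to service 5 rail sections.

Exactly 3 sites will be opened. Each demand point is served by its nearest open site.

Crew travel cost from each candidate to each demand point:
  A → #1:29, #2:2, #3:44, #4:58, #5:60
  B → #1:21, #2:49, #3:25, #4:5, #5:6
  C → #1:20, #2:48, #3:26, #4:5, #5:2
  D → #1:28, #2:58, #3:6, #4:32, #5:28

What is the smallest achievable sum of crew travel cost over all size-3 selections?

35

Open {A, C, D}.
  #1→C 20, #2→A 2, #3→D 6, #4→C 5, #5→C 2  ⇒ total 35.
Compare {A, B, D}: total 40.
Compare {A, B, C}: total 54.
No size-3 selection does better; minimum is 35.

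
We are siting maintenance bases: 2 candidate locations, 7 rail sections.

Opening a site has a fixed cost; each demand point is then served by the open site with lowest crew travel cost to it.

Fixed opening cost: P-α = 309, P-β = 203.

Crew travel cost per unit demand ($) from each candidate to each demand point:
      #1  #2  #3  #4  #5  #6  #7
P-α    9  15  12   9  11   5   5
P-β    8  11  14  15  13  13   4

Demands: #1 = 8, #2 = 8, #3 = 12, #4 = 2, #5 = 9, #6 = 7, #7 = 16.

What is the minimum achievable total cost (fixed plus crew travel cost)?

825

Open {P-β}: assign each demand point to its cheapest open site.
  #1→P-β 8×8=64, #2→P-β 8×11=88, #3→P-β 12×14=168, #4→P-β 2×15=30, #5→P-β 9×13=117, #6→P-β 7×13=91, #7→P-β 16×4=64
  crew travel cost 622, fixed 203 → total 825.
Compare {P-α}: crew travel cost 568 + fixed 309 = 877.
Compare {P-α, P-β}: crew travel cost 512 + fixed 512 = 1024.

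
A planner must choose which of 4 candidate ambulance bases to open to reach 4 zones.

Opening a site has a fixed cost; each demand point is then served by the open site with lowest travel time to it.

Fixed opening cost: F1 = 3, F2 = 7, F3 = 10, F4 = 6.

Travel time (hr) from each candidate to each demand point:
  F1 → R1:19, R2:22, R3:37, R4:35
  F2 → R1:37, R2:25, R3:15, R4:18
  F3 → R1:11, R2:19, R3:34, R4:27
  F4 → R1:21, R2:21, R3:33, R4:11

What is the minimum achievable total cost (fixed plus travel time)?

Open {F2, F3, F4}: assign each demand point to its cheapest open site.
  R1→F3 11, R2→F3 19, R3→F2 15, R4→F4 11
  travel time 56, fixed 23 → total 79.
Compare {F2, F3}: travel time 63 + fixed 17 = 80.
Compare {F2, F4}: travel time 68 + fixed 13 = 81.
Compare {F1, F2, F4}: travel time 66 + fixed 16 = 82.
All other subsets cost ≥ 80. Minimum total cost: 79.

79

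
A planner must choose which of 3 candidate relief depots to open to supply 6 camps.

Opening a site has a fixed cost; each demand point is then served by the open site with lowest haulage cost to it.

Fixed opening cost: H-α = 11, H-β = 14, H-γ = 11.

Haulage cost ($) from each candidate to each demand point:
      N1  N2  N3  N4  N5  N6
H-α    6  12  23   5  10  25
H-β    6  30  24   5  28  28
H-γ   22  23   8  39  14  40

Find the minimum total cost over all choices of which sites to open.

88

Open {H-α, H-γ}: assign each demand point to its cheapest open site.
  N1→H-α 6, N2→H-α 12, N3→H-γ 8, N4→H-α 5, N5→H-α 10, N6→H-α 25
  haulage cost 66, fixed 22 → total 88.
Compare {H-α}: haulage cost 81 + fixed 11 = 92.
Compare {H-α, H-β, H-γ}: haulage cost 66 + fixed 36 = 102.
Compare {H-α, H-β}: haulage cost 81 + fixed 25 = 106.
All other subsets cost ≥ 92. Minimum total cost: 88.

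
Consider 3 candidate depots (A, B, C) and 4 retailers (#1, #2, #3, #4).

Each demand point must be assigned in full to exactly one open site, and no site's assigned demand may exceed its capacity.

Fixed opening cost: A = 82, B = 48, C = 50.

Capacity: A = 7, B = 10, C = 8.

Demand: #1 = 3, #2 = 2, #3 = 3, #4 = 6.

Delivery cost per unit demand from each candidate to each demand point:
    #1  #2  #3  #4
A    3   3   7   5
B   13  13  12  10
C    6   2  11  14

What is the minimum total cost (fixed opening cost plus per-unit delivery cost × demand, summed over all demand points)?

Open {B, C}; cheapest assignment that respects the capacities:
  B (cap 10, load 6): #4 — cost 6×10 = 60
  C (cap 8, load 8): #1, #2, #3 — cost 3×6 + 2×2 + 3×11 = 55
  Shipping 115, fixed 98 → total 213.
  Any other capacity-feasible assignment to {B, C} ships for at least 115.
Compare {A, C}: its best feasible assignment gives total 217.
Compare {A, B}: its best feasible assignment gives total 241.
Every other set of open sites that can feasibly serve all demand totals ≥ 217 even under its best assignment. Minimum: 213.

213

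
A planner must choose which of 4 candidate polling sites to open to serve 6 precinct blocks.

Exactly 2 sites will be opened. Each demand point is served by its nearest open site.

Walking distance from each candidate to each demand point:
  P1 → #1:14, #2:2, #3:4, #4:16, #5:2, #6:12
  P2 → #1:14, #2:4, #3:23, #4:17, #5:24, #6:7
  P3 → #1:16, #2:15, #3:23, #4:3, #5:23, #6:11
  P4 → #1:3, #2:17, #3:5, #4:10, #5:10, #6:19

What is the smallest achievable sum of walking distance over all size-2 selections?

Open {P1, P4}.
  #1→P4 3, #2→P1 2, #3→P1 4, #4→P4 10, #5→P1 2, #6→P1 12  ⇒ total 33.
Compare {P1, P3}: total 36.
Compare {P2, P4}: total 39.
No size-2 selection does better; minimum is 33.

33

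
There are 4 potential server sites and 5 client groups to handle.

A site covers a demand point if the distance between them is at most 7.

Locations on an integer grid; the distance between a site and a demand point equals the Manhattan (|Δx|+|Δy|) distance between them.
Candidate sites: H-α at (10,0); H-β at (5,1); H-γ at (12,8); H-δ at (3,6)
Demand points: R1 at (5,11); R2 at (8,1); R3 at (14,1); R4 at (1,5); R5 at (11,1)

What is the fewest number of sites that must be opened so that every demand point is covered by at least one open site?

Coverage sets (demand points within 7 of each site):
  H-α: {R2, R3, R5}
  H-β: {R2, R5}
  H-γ: {}
  H-δ: {R1, R4}
No single site covers all 5 demand points.
But {H-α, H-δ} covers everything, so the minimum is 2.

2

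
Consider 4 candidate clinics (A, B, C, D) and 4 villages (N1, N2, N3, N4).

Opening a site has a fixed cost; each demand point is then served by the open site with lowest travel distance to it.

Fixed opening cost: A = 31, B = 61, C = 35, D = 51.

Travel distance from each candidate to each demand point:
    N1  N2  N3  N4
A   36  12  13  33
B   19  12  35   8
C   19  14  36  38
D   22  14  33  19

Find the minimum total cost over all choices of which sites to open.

125

Open {A}: assign each demand point to its cheapest open site.
  N1→A 36, N2→A 12, N3→A 13, N4→A 33
  travel distance 94, fixed 31 → total 125.
Compare {B}: travel distance 74 + fixed 61 = 135.
Compare {D}: travel distance 88 + fixed 51 = 139.
Compare {C}: travel distance 107 + fixed 35 = 142.
All other subsets cost ≥ 135. Minimum total cost: 125.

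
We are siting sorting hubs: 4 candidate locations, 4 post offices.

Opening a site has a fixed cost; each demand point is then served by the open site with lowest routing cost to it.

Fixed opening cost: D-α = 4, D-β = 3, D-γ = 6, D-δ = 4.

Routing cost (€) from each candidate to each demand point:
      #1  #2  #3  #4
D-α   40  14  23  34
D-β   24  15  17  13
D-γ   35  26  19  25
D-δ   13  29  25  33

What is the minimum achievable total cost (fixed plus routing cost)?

Open {D-β, D-δ}: assign each demand point to its cheapest open site.
  #1→D-δ 13, #2→D-β 15, #3→D-β 17, #4→D-β 13
  routing cost 58, fixed 7 → total 65.
Compare {D-α, D-β, D-δ}: routing cost 57 + fixed 11 = 68.
Compare {D-β, D-γ, D-δ}: routing cost 58 + fixed 13 = 71.
Compare {D-β}: routing cost 69 + fixed 3 = 72.
All other subsets cost ≥ 68. Minimum total cost: 65.

65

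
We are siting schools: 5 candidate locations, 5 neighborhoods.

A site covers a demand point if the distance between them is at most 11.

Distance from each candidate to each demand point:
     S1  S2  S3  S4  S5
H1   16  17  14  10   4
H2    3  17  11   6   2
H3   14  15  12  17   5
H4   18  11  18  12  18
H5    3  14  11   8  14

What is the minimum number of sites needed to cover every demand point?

Coverage sets (demand points within 11 of each site):
  H1: {S4, S5}
  H2: {S1, S3, S4, S5}
  H3: {S5}
  H4: {S2}
  H5: {S1, S3, S4}
No single site covers all 5 demand points.
But {H2, H4} covers everything, so the minimum is 2.

2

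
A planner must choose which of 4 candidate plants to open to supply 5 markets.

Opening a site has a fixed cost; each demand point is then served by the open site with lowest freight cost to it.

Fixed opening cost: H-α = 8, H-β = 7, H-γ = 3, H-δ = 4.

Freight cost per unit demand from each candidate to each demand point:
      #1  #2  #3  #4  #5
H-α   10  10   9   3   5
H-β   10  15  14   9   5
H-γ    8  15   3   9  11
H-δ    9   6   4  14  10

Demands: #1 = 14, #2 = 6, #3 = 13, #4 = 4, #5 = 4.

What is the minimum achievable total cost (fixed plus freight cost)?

Open {H-α, H-γ, H-δ}: assign each demand point to its cheapest open site.
  #1→H-γ 14×8=112, #2→H-δ 6×6=36, #3→H-γ 13×3=39, #4→H-α 4×3=12, #5→H-α 4×5=20
  freight cost 219, fixed 15 → total 234.
Compare {H-α, H-β, H-γ, H-δ}: freight cost 219 + fixed 22 = 241.
Compare {H-α, H-γ}: freight cost 243 + fixed 11 = 254.
Compare {H-β, H-γ, H-δ}: freight cost 243 + fixed 14 = 257.
All other subsets cost ≥ 241. Minimum total cost: 234.

234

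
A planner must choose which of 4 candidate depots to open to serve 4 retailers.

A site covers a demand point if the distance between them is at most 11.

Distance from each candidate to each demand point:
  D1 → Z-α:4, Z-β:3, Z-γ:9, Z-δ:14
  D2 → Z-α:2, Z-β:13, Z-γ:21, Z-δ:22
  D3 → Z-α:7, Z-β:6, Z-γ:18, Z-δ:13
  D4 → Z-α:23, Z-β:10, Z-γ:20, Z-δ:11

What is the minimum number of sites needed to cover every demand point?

2

Coverage sets (demand points within 11 of each site):
  D1: {Z-α, Z-β, Z-γ}
  D2: {Z-α}
  D3: {Z-α, Z-β}
  D4: {Z-β, Z-δ}
No single site covers all 4 demand points.
But {D1, D4} covers everything, so the minimum is 2.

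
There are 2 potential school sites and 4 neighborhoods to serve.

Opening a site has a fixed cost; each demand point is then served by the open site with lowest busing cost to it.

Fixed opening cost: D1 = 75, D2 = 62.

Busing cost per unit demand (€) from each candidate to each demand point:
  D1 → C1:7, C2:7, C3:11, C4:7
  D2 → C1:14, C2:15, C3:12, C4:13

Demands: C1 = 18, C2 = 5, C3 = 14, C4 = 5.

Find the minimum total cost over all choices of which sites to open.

425

Open {D1}: assign each demand point to its cheapest open site.
  C1→D1 18×7=126, C2→D1 5×7=35, C3→D1 14×11=154, C4→D1 5×7=35
  busing cost 350, fixed 75 → total 425.
Compare {D1, D2}: busing cost 350 + fixed 137 = 487.
Compare {D2}: busing cost 560 + fixed 62 = 622.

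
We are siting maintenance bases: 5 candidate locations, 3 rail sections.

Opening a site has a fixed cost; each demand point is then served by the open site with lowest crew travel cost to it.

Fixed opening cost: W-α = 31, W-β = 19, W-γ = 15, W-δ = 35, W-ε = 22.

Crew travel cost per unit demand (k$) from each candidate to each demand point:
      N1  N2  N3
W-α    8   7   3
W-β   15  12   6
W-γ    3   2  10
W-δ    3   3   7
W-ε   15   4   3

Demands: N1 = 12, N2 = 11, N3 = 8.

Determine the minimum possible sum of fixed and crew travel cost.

119

Open {W-γ, W-ε}: assign each demand point to its cheapest open site.
  N1→W-γ 12×3=36, N2→W-γ 11×2=22, N3→W-ε 8×3=24
  crew travel cost 82, fixed 37 → total 119.
Compare {W-α, W-γ}: crew travel cost 82 + fixed 46 = 128.
Compare {W-β, W-γ, W-ε}: crew travel cost 82 + fixed 56 = 138.
Compare {W-β, W-γ}: crew travel cost 106 + fixed 34 = 140.
All other subsets cost ≥ 128. Minimum total cost: 119.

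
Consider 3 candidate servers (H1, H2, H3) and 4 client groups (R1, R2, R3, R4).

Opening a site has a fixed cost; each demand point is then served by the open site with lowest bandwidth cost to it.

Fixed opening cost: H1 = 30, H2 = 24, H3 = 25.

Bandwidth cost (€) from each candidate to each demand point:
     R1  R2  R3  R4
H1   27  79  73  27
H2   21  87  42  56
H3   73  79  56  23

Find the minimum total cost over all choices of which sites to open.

214

Open {H2, H3}: assign each demand point to its cheapest open site.
  R1→H2 21, R2→H3 79, R3→H2 42, R4→H3 23
  bandwidth cost 165, fixed 49 → total 214.
Compare {H1, H2}: bandwidth cost 169 + fixed 54 = 223.
Compare {H2}: bandwidth cost 206 + fixed 24 = 230.
Compare {H1}: bandwidth cost 206 + fixed 30 = 236.
All other subsets cost ≥ 223. Minimum total cost: 214.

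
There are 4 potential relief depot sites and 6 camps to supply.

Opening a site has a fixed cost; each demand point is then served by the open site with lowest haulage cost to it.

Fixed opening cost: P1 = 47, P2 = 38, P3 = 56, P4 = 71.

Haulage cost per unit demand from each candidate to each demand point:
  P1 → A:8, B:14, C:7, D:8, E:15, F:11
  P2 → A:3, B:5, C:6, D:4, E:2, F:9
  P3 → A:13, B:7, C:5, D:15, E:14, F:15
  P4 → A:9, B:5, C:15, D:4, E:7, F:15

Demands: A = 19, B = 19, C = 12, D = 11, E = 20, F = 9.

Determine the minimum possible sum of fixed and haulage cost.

427

Open {P2}: assign each demand point to its cheapest open site.
  A→P2 19×3=57, B→P2 19×5=95, C→P2 12×6=72, D→P2 11×4=44, E→P2 20×2=40, F→P2 9×9=81
  haulage cost 389, fixed 38 → total 427.
Compare {P2, P3}: haulage cost 377 + fixed 94 = 471.
Compare {P1, P2}: haulage cost 389 + fixed 85 = 474.
Compare {P2, P4}: haulage cost 389 + fixed 109 = 498.
All other subsets cost ≥ 471. Minimum total cost: 427.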